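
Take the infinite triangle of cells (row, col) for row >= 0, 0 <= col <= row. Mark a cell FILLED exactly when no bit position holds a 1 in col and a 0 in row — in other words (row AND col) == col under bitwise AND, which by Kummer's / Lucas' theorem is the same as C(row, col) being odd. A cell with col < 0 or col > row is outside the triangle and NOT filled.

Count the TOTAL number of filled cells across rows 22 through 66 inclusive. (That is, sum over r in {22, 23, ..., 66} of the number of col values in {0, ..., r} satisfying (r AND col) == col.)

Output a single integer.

Answer: 628

Derivation:
r22=10110 pc3: +8 =8
r23=10111 pc4: +16 =24
r24=11000 pc2: +4 =28
r25=11001 pc3: +8 =36
r26=11010 pc3: +8 =44
r27=11011 pc4: +16 =60
r28=11100 pc3: +8 =68
r29=11101 pc4: +16 =84
r30=11110 pc4: +16 =100
r31=11111 pc5: +32 =132
r32=100000 pc1: +2 =134
r33=100001 pc2: +4 =138
r34=100010 pc2: +4 =142
r35=100011 pc3: +8 =150
r36=100100 pc2: +4 =154
r37=100101 pc3: +8 =162
r38=100110 pc3: +8 =170
r39=100111 pc4: +16 =186
r40=101000 pc2: +4 =190
r41=101001 pc3: +8 =198
r42=101010 pc3: +8 =206
r43=101011 pc4: +16 =222
r44=101100 pc3: +8 =230
r45=101101 pc4: +16 =246
r46=101110 pc4: +16 =262
r47=101111 pc5: +32 =294
r48=110000 pc2: +4 =298
r49=110001 pc3: +8 =306
r50=110010 pc3: +8 =314
r51=110011 pc4: +16 =330
r52=110100 pc3: +8 =338
r53=110101 pc4: +16 =354
r54=110110 pc4: +16 =370
r55=110111 pc5: +32 =402
r56=111000 pc3: +8 =410
r57=111001 pc4: +16 =426
r58=111010 pc4: +16 =442
r59=111011 pc5: +32 =474
r60=111100 pc4: +16 =490
r61=111101 pc5: +32 =522
r62=111110 pc5: +32 =554
r63=111111 pc6: +64 =618
r64=1000000 pc1: +2 =620
r65=1000001 pc2: +4 =624
r66=1000010 pc2: +4 =628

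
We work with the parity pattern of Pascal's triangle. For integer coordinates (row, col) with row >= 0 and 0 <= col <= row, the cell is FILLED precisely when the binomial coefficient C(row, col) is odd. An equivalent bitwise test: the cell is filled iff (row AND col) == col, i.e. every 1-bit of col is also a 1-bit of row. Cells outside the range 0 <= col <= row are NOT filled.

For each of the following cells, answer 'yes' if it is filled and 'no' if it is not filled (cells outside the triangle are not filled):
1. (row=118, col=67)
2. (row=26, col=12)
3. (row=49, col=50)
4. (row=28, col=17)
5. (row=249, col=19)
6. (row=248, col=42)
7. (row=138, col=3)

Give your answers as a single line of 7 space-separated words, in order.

(118,67): row=0b1110110, col=0b1000011, row AND col = 0b1000010 = 66; 66 != 67 -> empty
(26,12): row=0b11010, col=0b1100, row AND col = 0b1000 = 8; 8 != 12 -> empty
(49,50): col outside [0, 49] -> not filled
(28,17): row=0b11100, col=0b10001, row AND col = 0b10000 = 16; 16 != 17 -> empty
(249,19): row=0b11111001, col=0b10011, row AND col = 0b10001 = 17; 17 != 19 -> empty
(248,42): row=0b11111000, col=0b101010, row AND col = 0b101000 = 40; 40 != 42 -> empty
(138,3): row=0b10001010, col=0b11, row AND col = 0b10 = 2; 2 != 3 -> empty

Answer: no no no no no no no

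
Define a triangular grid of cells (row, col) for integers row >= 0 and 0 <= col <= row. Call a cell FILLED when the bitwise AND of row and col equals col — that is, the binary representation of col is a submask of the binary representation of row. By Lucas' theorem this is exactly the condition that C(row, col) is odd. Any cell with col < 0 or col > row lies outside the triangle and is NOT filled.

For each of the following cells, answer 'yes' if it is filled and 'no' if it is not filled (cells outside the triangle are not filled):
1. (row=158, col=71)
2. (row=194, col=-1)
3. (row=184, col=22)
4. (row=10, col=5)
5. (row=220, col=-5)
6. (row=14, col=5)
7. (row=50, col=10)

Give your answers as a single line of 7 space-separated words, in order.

Answer: no no no no no no no

Derivation:
(158,71): row=0b10011110, col=0b1000111, row AND col = 0b110 = 6; 6 != 71 -> empty
(194,-1): col outside [0, 194] -> not filled
(184,22): row=0b10111000, col=0b10110, row AND col = 0b10000 = 16; 16 != 22 -> empty
(10,5): row=0b1010, col=0b101, row AND col = 0b0 = 0; 0 != 5 -> empty
(220,-5): col outside [0, 220] -> not filled
(14,5): row=0b1110, col=0b101, row AND col = 0b100 = 4; 4 != 5 -> empty
(50,10): row=0b110010, col=0b1010, row AND col = 0b10 = 2; 2 != 10 -> empty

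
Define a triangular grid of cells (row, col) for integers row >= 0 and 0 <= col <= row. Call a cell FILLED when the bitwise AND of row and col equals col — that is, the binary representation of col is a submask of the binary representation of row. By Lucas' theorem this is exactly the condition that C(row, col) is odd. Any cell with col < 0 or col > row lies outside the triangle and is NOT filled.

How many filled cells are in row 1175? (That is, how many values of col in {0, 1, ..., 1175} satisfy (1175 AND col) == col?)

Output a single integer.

1175 in binary = 10010010111
popcount(1175) = number of 1-bits in 10010010111 = 6
A col c satisfies (1175 AND c) == c iff every set bit of c is also set in 1175; each of the 6 set bits of 1175 can independently be on or off in c.
count = 2^6 = 64

Answer: 64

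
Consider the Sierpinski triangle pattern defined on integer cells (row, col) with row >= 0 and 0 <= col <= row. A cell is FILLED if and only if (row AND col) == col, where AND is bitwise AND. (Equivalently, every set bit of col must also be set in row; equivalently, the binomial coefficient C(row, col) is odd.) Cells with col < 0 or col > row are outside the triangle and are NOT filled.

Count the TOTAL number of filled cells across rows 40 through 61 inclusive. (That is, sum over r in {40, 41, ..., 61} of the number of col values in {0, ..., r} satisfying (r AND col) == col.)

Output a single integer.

r40=101000 pc2: +4 =4
r41=101001 pc3: +8 =12
r42=101010 pc3: +8 =20
r43=101011 pc4: +16 =36
r44=101100 pc3: +8 =44
r45=101101 pc4: +16 =60
r46=101110 pc4: +16 =76
r47=101111 pc5: +32 =108
r48=110000 pc2: +4 =112
r49=110001 pc3: +8 =120
r50=110010 pc3: +8 =128
r51=110011 pc4: +16 =144
r52=110100 pc3: +8 =152
r53=110101 pc4: +16 =168
r54=110110 pc4: +16 =184
r55=110111 pc5: +32 =216
r56=111000 pc3: +8 =224
r57=111001 pc4: +16 =240
r58=111010 pc4: +16 =256
r59=111011 pc5: +32 =288
r60=111100 pc4: +16 =304
r61=111101 pc5: +32 =336

Answer: 336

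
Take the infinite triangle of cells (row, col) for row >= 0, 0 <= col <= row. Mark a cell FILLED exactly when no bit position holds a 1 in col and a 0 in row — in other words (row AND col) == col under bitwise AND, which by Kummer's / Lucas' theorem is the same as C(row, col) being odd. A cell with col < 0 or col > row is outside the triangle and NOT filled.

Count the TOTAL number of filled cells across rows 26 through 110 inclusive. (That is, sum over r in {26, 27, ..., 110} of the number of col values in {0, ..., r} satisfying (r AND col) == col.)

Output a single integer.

r26=11010 pc3: +8 =8
r27=11011 pc4: +16 =24
r28=11100 pc3: +8 =32
r29=11101 pc4: +16 =48
r30=11110 pc4: +16 =64
r31=11111 pc5: +32 =96
r32=100000 pc1: +2 =98
r33=100001 pc2: +4 =102
r34=100010 pc2: +4 =106
r35=100011 pc3: +8 =114
r36=100100 pc2: +4 =118
r37=100101 pc3: +8 =126
r38=100110 pc3: +8 =134
r39=100111 pc4: +16 =150
r40=101000 pc2: +4 =154
r41=101001 pc3: +8 =162
r42=101010 pc3: +8 =170
r43=101011 pc4: +16 =186
r44=101100 pc3: +8 =194
r45=101101 pc4: +16 =210
r46=101110 pc4: +16 =226
r47=101111 pc5: +32 =258
r48=110000 pc2: +4 =262
r49=110001 pc3: +8 =270
r50=110010 pc3: +8 =278
r51=110011 pc4: +16 =294
r52=110100 pc3: +8 =302
r53=110101 pc4: +16 =318
r54=110110 pc4: +16 =334
r55=110111 pc5: +32 =366
r56=111000 pc3: +8 =374
r57=111001 pc4: +16 =390
r58=111010 pc4: +16 =406
r59=111011 pc5: +32 =438
r60=111100 pc4: +16 =454
r61=111101 pc5: +32 =486
r62=111110 pc5: +32 =518
r63=111111 pc6: +64 =582
r64=1000000 pc1: +2 =584
r65=1000001 pc2: +4 =588
r66=1000010 pc2: +4 =592
r67=1000011 pc3: +8 =600
r68=1000100 pc2: +4 =604
r69=1000101 pc3: +8 =612
r70=1000110 pc3: +8 =620
r71=1000111 pc4: +16 =636
r72=1001000 pc2: +4 =640
r73=1001001 pc3: +8 =648
r74=1001010 pc3: +8 =656
r75=1001011 pc4: +16 =672
r76=1001100 pc3: +8 =680
r77=1001101 pc4: +16 =696
r78=1001110 pc4: +16 =712
r79=1001111 pc5: +32 =744
r80=1010000 pc2: +4 =748
r81=1010001 pc3: +8 =756
r82=1010010 pc3: +8 =764
r83=1010011 pc4: +16 =780
r84=1010100 pc3: +8 =788
r85=1010101 pc4: +16 =804
r86=1010110 pc4: +16 =820
r87=1010111 pc5: +32 =852
r88=1011000 pc3: +8 =860
r89=1011001 pc4: +16 =876
r90=1011010 pc4: +16 =892
r91=1011011 pc5: +32 =924
r92=1011100 pc4: +16 =940
r93=1011101 pc5: +32 =972
r94=1011110 pc5: +32 =1004
r95=1011111 pc6: +64 =1068
r96=1100000 pc2: +4 =1072
r97=1100001 pc3: +8 =1080
r98=1100010 pc3: +8 =1088
r99=1100011 pc4: +16 =1104
r100=1100100 pc3: +8 =1112
r101=1100101 pc4: +16 =1128
r102=1100110 pc4: +16 =1144
r103=1100111 pc5: +32 =1176
r104=1101000 pc3: +8 =1184
r105=1101001 pc4: +16 =1200
r106=1101010 pc4: +16 =1216
r107=1101011 pc5: +32 =1248
r108=1101100 pc4: +16 =1264
r109=1101101 pc5: +32 =1296
r110=1101110 pc5: +32 =1328

Answer: 1328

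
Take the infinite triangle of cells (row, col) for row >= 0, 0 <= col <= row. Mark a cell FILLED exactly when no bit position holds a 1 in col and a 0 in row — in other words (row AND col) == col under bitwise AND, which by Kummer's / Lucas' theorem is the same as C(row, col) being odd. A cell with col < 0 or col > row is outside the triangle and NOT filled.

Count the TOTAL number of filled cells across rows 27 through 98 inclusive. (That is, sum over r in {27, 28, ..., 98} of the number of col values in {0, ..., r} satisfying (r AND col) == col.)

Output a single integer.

Answer: 1080

Derivation:
r27=11011 pc4: +16 =16
r28=11100 pc3: +8 =24
r29=11101 pc4: +16 =40
r30=11110 pc4: +16 =56
r31=11111 pc5: +32 =88
r32=100000 pc1: +2 =90
r33=100001 pc2: +4 =94
r34=100010 pc2: +4 =98
r35=100011 pc3: +8 =106
r36=100100 pc2: +4 =110
r37=100101 pc3: +8 =118
r38=100110 pc3: +8 =126
r39=100111 pc4: +16 =142
r40=101000 pc2: +4 =146
r41=101001 pc3: +8 =154
r42=101010 pc3: +8 =162
r43=101011 pc4: +16 =178
r44=101100 pc3: +8 =186
r45=101101 pc4: +16 =202
r46=101110 pc4: +16 =218
r47=101111 pc5: +32 =250
r48=110000 pc2: +4 =254
r49=110001 pc3: +8 =262
r50=110010 pc3: +8 =270
r51=110011 pc4: +16 =286
r52=110100 pc3: +8 =294
r53=110101 pc4: +16 =310
r54=110110 pc4: +16 =326
r55=110111 pc5: +32 =358
r56=111000 pc3: +8 =366
r57=111001 pc4: +16 =382
r58=111010 pc4: +16 =398
r59=111011 pc5: +32 =430
r60=111100 pc4: +16 =446
r61=111101 pc5: +32 =478
r62=111110 pc5: +32 =510
r63=111111 pc6: +64 =574
r64=1000000 pc1: +2 =576
r65=1000001 pc2: +4 =580
r66=1000010 pc2: +4 =584
r67=1000011 pc3: +8 =592
r68=1000100 pc2: +4 =596
r69=1000101 pc3: +8 =604
r70=1000110 pc3: +8 =612
r71=1000111 pc4: +16 =628
r72=1001000 pc2: +4 =632
r73=1001001 pc3: +8 =640
r74=1001010 pc3: +8 =648
r75=1001011 pc4: +16 =664
r76=1001100 pc3: +8 =672
r77=1001101 pc4: +16 =688
r78=1001110 pc4: +16 =704
r79=1001111 pc5: +32 =736
r80=1010000 pc2: +4 =740
r81=1010001 pc3: +8 =748
r82=1010010 pc3: +8 =756
r83=1010011 pc4: +16 =772
r84=1010100 pc3: +8 =780
r85=1010101 pc4: +16 =796
r86=1010110 pc4: +16 =812
r87=1010111 pc5: +32 =844
r88=1011000 pc3: +8 =852
r89=1011001 pc4: +16 =868
r90=1011010 pc4: +16 =884
r91=1011011 pc5: +32 =916
r92=1011100 pc4: +16 =932
r93=1011101 pc5: +32 =964
r94=1011110 pc5: +32 =996
r95=1011111 pc6: +64 =1060
r96=1100000 pc2: +4 =1064
r97=1100001 pc3: +8 =1072
r98=1100010 pc3: +8 =1080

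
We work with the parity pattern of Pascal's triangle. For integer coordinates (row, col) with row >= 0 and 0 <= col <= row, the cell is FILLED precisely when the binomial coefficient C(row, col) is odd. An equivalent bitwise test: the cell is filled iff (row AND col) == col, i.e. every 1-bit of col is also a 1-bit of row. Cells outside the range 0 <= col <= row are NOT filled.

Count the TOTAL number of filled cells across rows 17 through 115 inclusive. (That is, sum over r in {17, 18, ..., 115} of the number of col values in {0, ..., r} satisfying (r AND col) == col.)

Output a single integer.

Answer: 1528

Derivation:
r17=10001 pc2: +4 =4
r18=10010 pc2: +4 =8
r19=10011 pc3: +8 =16
r20=10100 pc2: +4 =20
r21=10101 pc3: +8 =28
r22=10110 pc3: +8 =36
r23=10111 pc4: +16 =52
r24=11000 pc2: +4 =56
r25=11001 pc3: +8 =64
r26=11010 pc3: +8 =72
r27=11011 pc4: +16 =88
r28=11100 pc3: +8 =96
r29=11101 pc4: +16 =112
r30=11110 pc4: +16 =128
r31=11111 pc5: +32 =160
r32=100000 pc1: +2 =162
r33=100001 pc2: +4 =166
r34=100010 pc2: +4 =170
r35=100011 pc3: +8 =178
r36=100100 pc2: +4 =182
r37=100101 pc3: +8 =190
r38=100110 pc3: +8 =198
r39=100111 pc4: +16 =214
r40=101000 pc2: +4 =218
r41=101001 pc3: +8 =226
r42=101010 pc3: +8 =234
r43=101011 pc4: +16 =250
r44=101100 pc3: +8 =258
r45=101101 pc4: +16 =274
r46=101110 pc4: +16 =290
r47=101111 pc5: +32 =322
r48=110000 pc2: +4 =326
r49=110001 pc3: +8 =334
r50=110010 pc3: +8 =342
r51=110011 pc4: +16 =358
r52=110100 pc3: +8 =366
r53=110101 pc4: +16 =382
r54=110110 pc4: +16 =398
r55=110111 pc5: +32 =430
r56=111000 pc3: +8 =438
r57=111001 pc4: +16 =454
r58=111010 pc4: +16 =470
r59=111011 pc5: +32 =502
r60=111100 pc4: +16 =518
r61=111101 pc5: +32 =550
r62=111110 pc5: +32 =582
r63=111111 pc6: +64 =646
r64=1000000 pc1: +2 =648
r65=1000001 pc2: +4 =652
r66=1000010 pc2: +4 =656
r67=1000011 pc3: +8 =664
r68=1000100 pc2: +4 =668
r69=1000101 pc3: +8 =676
r70=1000110 pc3: +8 =684
r71=1000111 pc4: +16 =700
r72=1001000 pc2: +4 =704
r73=1001001 pc3: +8 =712
r74=1001010 pc3: +8 =720
r75=1001011 pc4: +16 =736
r76=1001100 pc3: +8 =744
r77=1001101 pc4: +16 =760
r78=1001110 pc4: +16 =776
r79=1001111 pc5: +32 =808
r80=1010000 pc2: +4 =812
r81=1010001 pc3: +8 =820
r82=1010010 pc3: +8 =828
r83=1010011 pc4: +16 =844
r84=1010100 pc3: +8 =852
r85=1010101 pc4: +16 =868
r86=1010110 pc4: +16 =884
r87=1010111 pc5: +32 =916
r88=1011000 pc3: +8 =924
r89=1011001 pc4: +16 =940
r90=1011010 pc4: +16 =956
r91=1011011 pc5: +32 =988
r92=1011100 pc4: +16 =1004
r93=1011101 pc5: +32 =1036
r94=1011110 pc5: +32 =1068
r95=1011111 pc6: +64 =1132
r96=1100000 pc2: +4 =1136
r97=1100001 pc3: +8 =1144
r98=1100010 pc3: +8 =1152
r99=1100011 pc4: +16 =1168
r100=1100100 pc3: +8 =1176
r101=1100101 pc4: +16 =1192
r102=1100110 pc4: +16 =1208
r103=1100111 pc5: +32 =1240
r104=1101000 pc3: +8 =1248
r105=1101001 pc4: +16 =1264
r106=1101010 pc4: +16 =1280
r107=1101011 pc5: +32 =1312
r108=1101100 pc4: +16 =1328
r109=1101101 pc5: +32 =1360
r110=1101110 pc5: +32 =1392
r111=1101111 pc6: +64 =1456
r112=1110000 pc3: +8 =1464
r113=1110001 pc4: +16 =1480
r114=1110010 pc4: +16 =1496
r115=1110011 pc5: +32 =1528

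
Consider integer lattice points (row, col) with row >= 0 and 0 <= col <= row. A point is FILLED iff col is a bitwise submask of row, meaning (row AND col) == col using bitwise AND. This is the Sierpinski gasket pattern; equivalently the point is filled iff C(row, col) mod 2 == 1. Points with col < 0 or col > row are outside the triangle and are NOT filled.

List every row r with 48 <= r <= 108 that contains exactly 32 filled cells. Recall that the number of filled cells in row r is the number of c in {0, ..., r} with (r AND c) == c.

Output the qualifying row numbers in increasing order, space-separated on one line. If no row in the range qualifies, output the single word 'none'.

Answer: 55 59 61 62 79 87 91 93 94 103 107

Derivation:
Row r has 2^popcount(r) filled cells, so we need popcount(r) = log2(32) = 5.
Scan r = 48..108 and keep those with exactly 5 one-bits:
r=48=110000 popcount=2 -> skip
r=49=110001 popcount=3 -> skip
r=50=110010 popcount=3 -> skip
r=51=110011 popcount=4 -> skip
r=52=110100 popcount=3 -> skip
r=53=110101 popcount=4 -> skip
r=54=110110 popcount=4 -> skip
r=55=110111 popcount=5 -> KEEP
r=56=111000 popcount=3 -> skip
r=57=111001 popcount=4 -> skip
r=58=111010 popcount=4 -> skip
r=59=111011 popcount=5 -> KEEP
r=60=111100 popcount=4 -> skip
r=61=111101 popcount=5 -> KEEP
r=62=111110 popcount=5 -> KEEP
r=63=111111 popcount=6 -> skip
r=64=1000000 popcount=1 -> skip
r=65=1000001 popcount=2 -> skip
r=66=1000010 popcount=2 -> skip
r=67=1000011 popcount=3 -> skip
r=68=1000100 popcount=2 -> skip
r=69=1000101 popcount=3 -> skip
r=70=1000110 popcount=3 -> skip
r=71=1000111 popcount=4 -> skip
r=72=1001000 popcount=2 -> skip
r=73=1001001 popcount=3 -> skip
r=74=1001010 popcount=3 -> skip
r=75=1001011 popcount=4 -> skip
r=76=1001100 popcount=3 -> skip
r=77=1001101 popcount=4 -> skip
r=78=1001110 popcount=4 -> skip
r=79=1001111 popcount=5 -> KEEP
r=80=1010000 popcount=2 -> skip
r=81=1010001 popcount=3 -> skip
r=82=1010010 popcount=3 -> skip
r=83=1010011 popcount=4 -> skip
r=84=1010100 popcount=3 -> skip
r=85=1010101 popcount=4 -> skip
r=86=1010110 popcount=4 -> skip
r=87=1010111 popcount=5 -> KEEP
r=88=1011000 popcount=3 -> skip
r=89=1011001 popcount=4 -> skip
r=90=1011010 popcount=4 -> skip
r=91=1011011 popcount=5 -> KEEP
r=92=1011100 popcount=4 -> skip
r=93=1011101 popcount=5 -> KEEP
r=94=1011110 popcount=5 -> KEEP
r=95=1011111 popcount=6 -> skip
r=96=1100000 popcount=2 -> skip
r=97=1100001 popcount=3 -> skip
r=98=1100010 popcount=3 -> skip
r=99=1100011 popcount=4 -> skip
r=100=1100100 popcount=3 -> skip
r=101=1100101 popcount=4 -> skip
r=102=1100110 popcount=4 -> skip
r=103=1100111 popcount=5 -> KEEP
r=104=1101000 popcount=3 -> skip
r=105=1101001 popcount=4 -> skip
r=106=1101010 popcount=4 -> skip
r=107=1101011 popcount=5 -> KEEP
r=108=1101100 popcount=4 -> skip
Kept rows: 55 59 61 62 79 87 91 93 94 103 107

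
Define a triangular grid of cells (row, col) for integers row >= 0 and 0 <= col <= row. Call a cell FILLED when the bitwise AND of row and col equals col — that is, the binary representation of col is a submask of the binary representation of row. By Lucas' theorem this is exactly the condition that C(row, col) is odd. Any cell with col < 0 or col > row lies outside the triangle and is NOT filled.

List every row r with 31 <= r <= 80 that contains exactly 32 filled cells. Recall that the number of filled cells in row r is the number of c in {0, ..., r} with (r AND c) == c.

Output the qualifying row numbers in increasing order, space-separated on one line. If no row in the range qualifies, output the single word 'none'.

Row r has 2^popcount(r) filled cells, so we need popcount(r) = log2(32) = 5.
Scan r = 31..80 and keep those with exactly 5 one-bits:
r=31=11111 popcount=5 -> KEEP
r=32=100000 popcount=1 -> skip
r=33=100001 popcount=2 -> skip
r=34=100010 popcount=2 -> skip
r=35=100011 popcount=3 -> skip
r=36=100100 popcount=2 -> skip
r=37=100101 popcount=3 -> skip
r=38=100110 popcount=3 -> skip
r=39=100111 popcount=4 -> skip
r=40=101000 popcount=2 -> skip
r=41=101001 popcount=3 -> skip
r=42=101010 popcount=3 -> skip
r=43=101011 popcount=4 -> skip
r=44=101100 popcount=3 -> skip
r=45=101101 popcount=4 -> skip
r=46=101110 popcount=4 -> skip
r=47=101111 popcount=5 -> KEEP
r=48=110000 popcount=2 -> skip
r=49=110001 popcount=3 -> skip
r=50=110010 popcount=3 -> skip
r=51=110011 popcount=4 -> skip
r=52=110100 popcount=3 -> skip
r=53=110101 popcount=4 -> skip
r=54=110110 popcount=4 -> skip
r=55=110111 popcount=5 -> KEEP
r=56=111000 popcount=3 -> skip
r=57=111001 popcount=4 -> skip
r=58=111010 popcount=4 -> skip
r=59=111011 popcount=5 -> KEEP
r=60=111100 popcount=4 -> skip
r=61=111101 popcount=5 -> KEEP
r=62=111110 popcount=5 -> KEEP
r=63=111111 popcount=6 -> skip
r=64=1000000 popcount=1 -> skip
r=65=1000001 popcount=2 -> skip
r=66=1000010 popcount=2 -> skip
r=67=1000011 popcount=3 -> skip
r=68=1000100 popcount=2 -> skip
r=69=1000101 popcount=3 -> skip
r=70=1000110 popcount=3 -> skip
r=71=1000111 popcount=4 -> skip
r=72=1001000 popcount=2 -> skip
r=73=1001001 popcount=3 -> skip
r=74=1001010 popcount=3 -> skip
r=75=1001011 popcount=4 -> skip
r=76=1001100 popcount=3 -> skip
r=77=1001101 popcount=4 -> skip
r=78=1001110 popcount=4 -> skip
r=79=1001111 popcount=5 -> KEEP
r=80=1010000 popcount=2 -> skip
Kept rows: 31 47 55 59 61 62 79

Answer: 31 47 55 59 61 62 79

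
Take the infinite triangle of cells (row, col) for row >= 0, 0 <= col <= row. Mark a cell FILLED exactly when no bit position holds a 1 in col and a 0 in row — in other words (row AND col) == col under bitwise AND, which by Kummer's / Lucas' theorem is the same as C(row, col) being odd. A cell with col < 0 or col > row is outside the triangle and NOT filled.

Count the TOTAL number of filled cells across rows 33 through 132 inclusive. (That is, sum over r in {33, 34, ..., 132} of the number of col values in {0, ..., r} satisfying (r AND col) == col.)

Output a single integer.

r33=100001 pc2: +4 =4
r34=100010 pc2: +4 =8
r35=100011 pc3: +8 =16
r36=100100 pc2: +4 =20
r37=100101 pc3: +8 =28
r38=100110 pc3: +8 =36
r39=100111 pc4: +16 =52
r40=101000 pc2: +4 =56
r41=101001 pc3: +8 =64
r42=101010 pc3: +8 =72
r43=101011 pc4: +16 =88
r44=101100 pc3: +8 =96
r45=101101 pc4: +16 =112
r46=101110 pc4: +16 =128
r47=101111 pc5: +32 =160
r48=110000 pc2: +4 =164
r49=110001 pc3: +8 =172
r50=110010 pc3: +8 =180
r51=110011 pc4: +16 =196
r52=110100 pc3: +8 =204
r53=110101 pc4: +16 =220
r54=110110 pc4: +16 =236
r55=110111 pc5: +32 =268
r56=111000 pc3: +8 =276
r57=111001 pc4: +16 =292
r58=111010 pc4: +16 =308
r59=111011 pc5: +32 =340
r60=111100 pc4: +16 =356
r61=111101 pc5: +32 =388
r62=111110 pc5: +32 =420
r63=111111 pc6: +64 =484
r64=1000000 pc1: +2 =486
r65=1000001 pc2: +4 =490
r66=1000010 pc2: +4 =494
r67=1000011 pc3: +8 =502
r68=1000100 pc2: +4 =506
r69=1000101 pc3: +8 =514
r70=1000110 pc3: +8 =522
r71=1000111 pc4: +16 =538
r72=1001000 pc2: +4 =542
r73=1001001 pc3: +8 =550
r74=1001010 pc3: +8 =558
r75=1001011 pc4: +16 =574
r76=1001100 pc3: +8 =582
r77=1001101 pc4: +16 =598
r78=1001110 pc4: +16 =614
r79=1001111 pc5: +32 =646
r80=1010000 pc2: +4 =650
r81=1010001 pc3: +8 =658
r82=1010010 pc3: +8 =666
r83=1010011 pc4: +16 =682
r84=1010100 pc3: +8 =690
r85=1010101 pc4: +16 =706
r86=1010110 pc4: +16 =722
r87=1010111 pc5: +32 =754
r88=1011000 pc3: +8 =762
r89=1011001 pc4: +16 =778
r90=1011010 pc4: +16 =794
r91=1011011 pc5: +32 =826
r92=1011100 pc4: +16 =842
r93=1011101 pc5: +32 =874
r94=1011110 pc5: +32 =906
r95=1011111 pc6: +64 =970
r96=1100000 pc2: +4 =974
r97=1100001 pc3: +8 =982
r98=1100010 pc3: +8 =990
r99=1100011 pc4: +16 =1006
r100=1100100 pc3: +8 =1014
r101=1100101 pc4: +16 =1030
r102=1100110 pc4: +16 =1046
r103=1100111 pc5: +32 =1078
r104=1101000 pc3: +8 =1086
r105=1101001 pc4: +16 =1102
r106=1101010 pc4: +16 =1118
r107=1101011 pc5: +32 =1150
r108=1101100 pc4: +16 =1166
r109=1101101 pc5: +32 =1198
r110=1101110 pc5: +32 =1230
r111=1101111 pc6: +64 =1294
r112=1110000 pc3: +8 =1302
r113=1110001 pc4: +16 =1318
r114=1110010 pc4: +16 =1334
r115=1110011 pc5: +32 =1366
r116=1110100 pc4: +16 =1382
r117=1110101 pc5: +32 =1414
r118=1110110 pc5: +32 =1446
r119=1110111 pc6: +64 =1510
r120=1111000 pc4: +16 =1526
r121=1111001 pc5: +32 =1558
r122=1111010 pc5: +32 =1590
r123=1111011 pc6: +64 =1654
r124=1111100 pc5: +32 =1686
r125=1111101 pc6: +64 =1750
r126=1111110 pc6: +64 =1814
r127=1111111 pc7: +128 =1942
r128=10000000 pc1: +2 =1944
r129=10000001 pc2: +4 =1948
r130=10000010 pc2: +4 =1952
r131=10000011 pc3: +8 =1960
r132=10000100 pc2: +4 =1964

Answer: 1964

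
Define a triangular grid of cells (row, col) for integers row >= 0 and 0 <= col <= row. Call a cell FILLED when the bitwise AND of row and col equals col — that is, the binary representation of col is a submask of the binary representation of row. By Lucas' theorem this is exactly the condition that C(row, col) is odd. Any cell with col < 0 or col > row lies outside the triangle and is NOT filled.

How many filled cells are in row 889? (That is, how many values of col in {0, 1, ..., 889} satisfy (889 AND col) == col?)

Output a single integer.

889 in binary = 1101111001
popcount(889) = number of 1-bits in 1101111001 = 7
A col c satisfies (889 AND c) == c iff every set bit of c is also set in 889; each of the 7 set bits of 889 can independently be on or off in c.
count = 2^7 = 128

Answer: 128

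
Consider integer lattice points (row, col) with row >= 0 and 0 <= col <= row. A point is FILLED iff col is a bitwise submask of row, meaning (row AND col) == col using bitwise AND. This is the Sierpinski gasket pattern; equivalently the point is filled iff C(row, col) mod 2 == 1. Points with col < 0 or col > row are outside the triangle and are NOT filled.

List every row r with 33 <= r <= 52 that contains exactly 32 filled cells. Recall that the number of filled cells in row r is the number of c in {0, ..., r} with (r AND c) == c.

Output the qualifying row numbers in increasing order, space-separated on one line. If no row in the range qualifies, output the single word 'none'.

Answer: 47

Derivation:
Row r has 2^popcount(r) filled cells, so we need popcount(r) = log2(32) = 5.
Scan r = 33..52 and keep those with exactly 5 one-bits:
r=33=100001 popcount=2 -> skip
r=34=100010 popcount=2 -> skip
r=35=100011 popcount=3 -> skip
r=36=100100 popcount=2 -> skip
r=37=100101 popcount=3 -> skip
r=38=100110 popcount=3 -> skip
r=39=100111 popcount=4 -> skip
r=40=101000 popcount=2 -> skip
r=41=101001 popcount=3 -> skip
r=42=101010 popcount=3 -> skip
r=43=101011 popcount=4 -> skip
r=44=101100 popcount=3 -> skip
r=45=101101 popcount=4 -> skip
r=46=101110 popcount=4 -> skip
r=47=101111 popcount=5 -> KEEP
r=48=110000 popcount=2 -> skip
r=49=110001 popcount=3 -> skip
r=50=110010 popcount=3 -> skip
r=51=110011 popcount=4 -> skip
r=52=110100 popcount=3 -> skip
Kept rows: 47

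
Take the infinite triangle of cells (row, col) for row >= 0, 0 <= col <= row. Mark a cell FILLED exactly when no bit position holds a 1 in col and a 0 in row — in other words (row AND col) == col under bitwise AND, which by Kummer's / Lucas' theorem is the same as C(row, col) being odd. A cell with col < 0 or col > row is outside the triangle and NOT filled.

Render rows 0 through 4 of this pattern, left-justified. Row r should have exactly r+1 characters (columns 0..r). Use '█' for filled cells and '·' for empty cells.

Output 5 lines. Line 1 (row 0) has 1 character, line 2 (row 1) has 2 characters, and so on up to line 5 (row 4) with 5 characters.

r0=0: █
r1=1: ██
r2=10: █·█
r3=11: ████
r4=100: █···█

Answer: █
██
█·█
████
█···█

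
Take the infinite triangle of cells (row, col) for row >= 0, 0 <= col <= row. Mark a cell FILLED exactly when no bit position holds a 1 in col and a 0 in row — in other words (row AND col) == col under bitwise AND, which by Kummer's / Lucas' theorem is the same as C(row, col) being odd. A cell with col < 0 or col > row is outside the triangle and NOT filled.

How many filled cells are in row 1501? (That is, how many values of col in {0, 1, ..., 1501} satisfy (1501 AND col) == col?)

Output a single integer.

Answer: 256

Derivation:
1501 in binary = 10111011101
popcount(1501) = number of 1-bits in 10111011101 = 8
A col c satisfies (1501 AND c) == c iff every set bit of c is also set in 1501; each of the 8 set bits of 1501 can independently be on or off in c.
count = 2^8 = 256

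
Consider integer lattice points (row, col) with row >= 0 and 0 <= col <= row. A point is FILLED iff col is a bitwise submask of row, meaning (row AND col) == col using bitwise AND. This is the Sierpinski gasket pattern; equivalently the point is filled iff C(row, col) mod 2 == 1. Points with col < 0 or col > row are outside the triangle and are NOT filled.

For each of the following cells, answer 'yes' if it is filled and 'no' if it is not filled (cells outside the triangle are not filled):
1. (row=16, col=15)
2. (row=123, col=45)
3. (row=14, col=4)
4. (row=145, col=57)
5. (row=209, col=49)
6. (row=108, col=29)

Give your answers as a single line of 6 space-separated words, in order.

Answer: no no yes no no no

Derivation:
(16,15): row=0b10000, col=0b1111, row AND col = 0b0 = 0; 0 != 15 -> empty
(123,45): row=0b1111011, col=0b101101, row AND col = 0b101001 = 41; 41 != 45 -> empty
(14,4): row=0b1110, col=0b100, row AND col = 0b100 = 4; 4 == 4 -> filled
(145,57): row=0b10010001, col=0b111001, row AND col = 0b10001 = 17; 17 != 57 -> empty
(209,49): row=0b11010001, col=0b110001, row AND col = 0b10001 = 17; 17 != 49 -> empty
(108,29): row=0b1101100, col=0b11101, row AND col = 0b1100 = 12; 12 != 29 -> empty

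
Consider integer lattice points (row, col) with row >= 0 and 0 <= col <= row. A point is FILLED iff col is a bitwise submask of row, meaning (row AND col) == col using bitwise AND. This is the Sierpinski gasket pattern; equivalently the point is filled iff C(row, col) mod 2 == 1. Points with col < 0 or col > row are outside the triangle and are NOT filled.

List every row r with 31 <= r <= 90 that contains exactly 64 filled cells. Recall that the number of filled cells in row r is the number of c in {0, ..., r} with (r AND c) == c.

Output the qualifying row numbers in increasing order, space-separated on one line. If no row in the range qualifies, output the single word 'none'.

Answer: 63

Derivation:
Row r has 2^popcount(r) filled cells, so we need popcount(r) = log2(64) = 6.
Scan r = 31..90 and keep those with exactly 6 one-bits:
r=31=11111 popcount=5 -> skip
r=32=100000 popcount=1 -> skip
r=33=100001 popcount=2 -> skip
r=34=100010 popcount=2 -> skip
r=35=100011 popcount=3 -> skip
r=36=100100 popcount=2 -> skip
r=37=100101 popcount=3 -> skip
r=38=100110 popcount=3 -> skip
r=39=100111 popcount=4 -> skip
r=40=101000 popcount=2 -> skip
r=41=101001 popcount=3 -> skip
r=42=101010 popcount=3 -> skip
r=43=101011 popcount=4 -> skip
r=44=101100 popcount=3 -> skip
r=45=101101 popcount=4 -> skip
r=46=101110 popcount=4 -> skip
r=47=101111 popcount=5 -> skip
r=48=110000 popcount=2 -> skip
r=49=110001 popcount=3 -> skip
r=50=110010 popcount=3 -> skip
r=51=110011 popcount=4 -> skip
r=52=110100 popcount=3 -> skip
r=53=110101 popcount=4 -> skip
r=54=110110 popcount=4 -> skip
r=55=110111 popcount=5 -> skip
r=56=111000 popcount=3 -> skip
r=57=111001 popcount=4 -> skip
r=58=111010 popcount=4 -> skip
r=59=111011 popcount=5 -> skip
r=60=111100 popcount=4 -> skip
r=61=111101 popcount=5 -> skip
r=62=111110 popcount=5 -> skip
r=63=111111 popcount=6 -> KEEP
r=64=1000000 popcount=1 -> skip
r=65=1000001 popcount=2 -> skip
r=66=1000010 popcount=2 -> skip
r=67=1000011 popcount=3 -> skip
r=68=1000100 popcount=2 -> skip
r=69=1000101 popcount=3 -> skip
r=70=1000110 popcount=3 -> skip
r=71=1000111 popcount=4 -> skip
r=72=1001000 popcount=2 -> skip
r=73=1001001 popcount=3 -> skip
r=74=1001010 popcount=3 -> skip
r=75=1001011 popcount=4 -> skip
r=76=1001100 popcount=3 -> skip
r=77=1001101 popcount=4 -> skip
r=78=1001110 popcount=4 -> skip
r=79=1001111 popcount=5 -> skip
r=80=1010000 popcount=2 -> skip
r=81=1010001 popcount=3 -> skip
r=82=1010010 popcount=3 -> skip
r=83=1010011 popcount=4 -> skip
r=84=1010100 popcount=3 -> skip
r=85=1010101 popcount=4 -> skip
r=86=1010110 popcount=4 -> skip
r=87=1010111 popcount=5 -> skip
r=88=1011000 popcount=3 -> skip
r=89=1011001 popcount=4 -> skip
r=90=1011010 popcount=4 -> skip
Kept rows: 63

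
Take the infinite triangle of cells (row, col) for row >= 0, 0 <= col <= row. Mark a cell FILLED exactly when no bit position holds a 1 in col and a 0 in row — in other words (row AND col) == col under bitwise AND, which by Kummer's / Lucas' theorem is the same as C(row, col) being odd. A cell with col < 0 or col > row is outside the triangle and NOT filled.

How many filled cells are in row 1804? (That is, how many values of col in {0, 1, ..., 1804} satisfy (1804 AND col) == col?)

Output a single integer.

Answer: 32

Derivation:
1804 in binary = 11100001100
popcount(1804) = number of 1-bits in 11100001100 = 5
A col c satisfies (1804 AND c) == c iff every set bit of c is also set in 1804; each of the 5 set bits of 1804 can independently be on or off in c.
count = 2^5 = 32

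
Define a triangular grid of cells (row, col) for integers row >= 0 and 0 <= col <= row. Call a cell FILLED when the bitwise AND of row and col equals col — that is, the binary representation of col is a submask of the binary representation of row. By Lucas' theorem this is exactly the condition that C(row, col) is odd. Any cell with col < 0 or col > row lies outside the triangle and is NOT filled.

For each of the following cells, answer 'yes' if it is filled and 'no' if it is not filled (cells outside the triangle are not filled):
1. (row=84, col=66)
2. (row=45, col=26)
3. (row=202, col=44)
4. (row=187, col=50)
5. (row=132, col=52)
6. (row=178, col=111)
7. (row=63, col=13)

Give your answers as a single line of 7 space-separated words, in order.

Answer: no no no yes no no yes

Derivation:
(84,66): row=0b1010100, col=0b1000010, row AND col = 0b1000000 = 64; 64 != 66 -> empty
(45,26): row=0b101101, col=0b11010, row AND col = 0b1000 = 8; 8 != 26 -> empty
(202,44): row=0b11001010, col=0b101100, row AND col = 0b1000 = 8; 8 != 44 -> empty
(187,50): row=0b10111011, col=0b110010, row AND col = 0b110010 = 50; 50 == 50 -> filled
(132,52): row=0b10000100, col=0b110100, row AND col = 0b100 = 4; 4 != 52 -> empty
(178,111): row=0b10110010, col=0b1101111, row AND col = 0b100010 = 34; 34 != 111 -> empty
(63,13): row=0b111111, col=0b1101, row AND col = 0b1101 = 13; 13 == 13 -> filled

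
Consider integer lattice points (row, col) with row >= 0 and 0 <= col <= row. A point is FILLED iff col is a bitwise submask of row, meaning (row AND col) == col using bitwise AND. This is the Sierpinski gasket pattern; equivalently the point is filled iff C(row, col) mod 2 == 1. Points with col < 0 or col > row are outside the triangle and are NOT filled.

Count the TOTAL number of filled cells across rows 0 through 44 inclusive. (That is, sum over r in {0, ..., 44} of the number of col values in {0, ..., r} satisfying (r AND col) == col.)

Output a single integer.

r0=0 pc0: +1 =1
r1=1 pc1: +2 =3
r2=10 pc1: +2 =5
r3=11 pc2: +4 =9
r4=100 pc1: +2 =11
r5=101 pc2: +4 =15
r6=110 pc2: +4 =19
r7=111 pc3: +8 =27
r8=1000 pc1: +2 =29
r9=1001 pc2: +4 =33
r10=1010 pc2: +4 =37
r11=1011 pc3: +8 =45
r12=1100 pc2: +4 =49
r13=1101 pc3: +8 =57
r14=1110 pc3: +8 =65
r15=1111 pc4: +16 =81
r16=10000 pc1: +2 =83
r17=10001 pc2: +4 =87
r18=10010 pc2: +4 =91
r19=10011 pc3: +8 =99
r20=10100 pc2: +4 =103
r21=10101 pc3: +8 =111
r22=10110 pc3: +8 =119
r23=10111 pc4: +16 =135
r24=11000 pc2: +4 =139
r25=11001 pc3: +8 =147
r26=11010 pc3: +8 =155
r27=11011 pc4: +16 =171
r28=11100 pc3: +8 =179
r29=11101 pc4: +16 =195
r30=11110 pc4: +16 =211
r31=11111 pc5: +32 =243
r32=100000 pc1: +2 =245
r33=100001 pc2: +4 =249
r34=100010 pc2: +4 =253
r35=100011 pc3: +8 =261
r36=100100 pc2: +4 =265
r37=100101 pc3: +8 =273
r38=100110 pc3: +8 =281
r39=100111 pc4: +16 =297
r40=101000 pc2: +4 =301
r41=101001 pc3: +8 =309
r42=101010 pc3: +8 =317
r43=101011 pc4: +16 =333
r44=101100 pc3: +8 =341

Answer: 341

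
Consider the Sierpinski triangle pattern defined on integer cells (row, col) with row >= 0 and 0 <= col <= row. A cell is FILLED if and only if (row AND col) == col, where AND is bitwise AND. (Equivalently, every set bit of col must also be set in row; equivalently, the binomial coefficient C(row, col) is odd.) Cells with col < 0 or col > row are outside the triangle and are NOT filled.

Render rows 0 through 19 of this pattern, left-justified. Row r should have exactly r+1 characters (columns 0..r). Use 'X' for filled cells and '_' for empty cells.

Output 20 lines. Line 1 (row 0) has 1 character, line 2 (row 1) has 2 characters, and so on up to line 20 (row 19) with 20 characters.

r0=0: X
r1=1: XX
r2=10: X_X
r3=11: XXXX
r4=100: X___X
r5=101: XX__XX
r6=110: X_X_X_X
r7=111: XXXXXXXX
r8=1000: X_______X
r9=1001: XX______XX
r10=1010: X_X_____X_X
r11=1011: XXXX____XXXX
r12=1100: X___X___X___X
r13=1101: XX__XX__XX__XX
r14=1110: X_X_X_X_X_X_X_X
r15=1111: XXXXXXXXXXXXXXXX
r16=10000: X_______________X
r17=10001: XX______________XX
r18=10010: X_X_____________X_X
r19=10011: XXXX____________XXXX

Answer: X
XX
X_X
XXXX
X___X
XX__XX
X_X_X_X
XXXXXXXX
X_______X
XX______XX
X_X_____X_X
XXXX____XXXX
X___X___X___X
XX__XX__XX__XX
X_X_X_X_X_X_X_X
XXXXXXXXXXXXXXXX
X_______________X
XX______________XX
X_X_____________X_X
XXXX____________XXXX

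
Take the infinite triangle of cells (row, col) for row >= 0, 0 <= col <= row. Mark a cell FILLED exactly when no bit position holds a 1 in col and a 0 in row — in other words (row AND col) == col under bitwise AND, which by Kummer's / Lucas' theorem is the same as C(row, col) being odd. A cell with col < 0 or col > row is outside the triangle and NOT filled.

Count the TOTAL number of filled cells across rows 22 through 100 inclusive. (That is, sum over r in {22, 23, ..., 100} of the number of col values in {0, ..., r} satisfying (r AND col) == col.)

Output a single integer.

r22=10110 pc3: +8 =8
r23=10111 pc4: +16 =24
r24=11000 pc2: +4 =28
r25=11001 pc3: +8 =36
r26=11010 pc3: +8 =44
r27=11011 pc4: +16 =60
r28=11100 pc3: +8 =68
r29=11101 pc4: +16 =84
r30=11110 pc4: +16 =100
r31=11111 pc5: +32 =132
r32=100000 pc1: +2 =134
r33=100001 pc2: +4 =138
r34=100010 pc2: +4 =142
r35=100011 pc3: +8 =150
r36=100100 pc2: +4 =154
r37=100101 pc3: +8 =162
r38=100110 pc3: +8 =170
r39=100111 pc4: +16 =186
r40=101000 pc2: +4 =190
r41=101001 pc3: +8 =198
r42=101010 pc3: +8 =206
r43=101011 pc4: +16 =222
r44=101100 pc3: +8 =230
r45=101101 pc4: +16 =246
r46=101110 pc4: +16 =262
r47=101111 pc5: +32 =294
r48=110000 pc2: +4 =298
r49=110001 pc3: +8 =306
r50=110010 pc3: +8 =314
r51=110011 pc4: +16 =330
r52=110100 pc3: +8 =338
r53=110101 pc4: +16 =354
r54=110110 pc4: +16 =370
r55=110111 pc5: +32 =402
r56=111000 pc3: +8 =410
r57=111001 pc4: +16 =426
r58=111010 pc4: +16 =442
r59=111011 pc5: +32 =474
r60=111100 pc4: +16 =490
r61=111101 pc5: +32 =522
r62=111110 pc5: +32 =554
r63=111111 pc6: +64 =618
r64=1000000 pc1: +2 =620
r65=1000001 pc2: +4 =624
r66=1000010 pc2: +4 =628
r67=1000011 pc3: +8 =636
r68=1000100 pc2: +4 =640
r69=1000101 pc3: +8 =648
r70=1000110 pc3: +8 =656
r71=1000111 pc4: +16 =672
r72=1001000 pc2: +4 =676
r73=1001001 pc3: +8 =684
r74=1001010 pc3: +8 =692
r75=1001011 pc4: +16 =708
r76=1001100 pc3: +8 =716
r77=1001101 pc4: +16 =732
r78=1001110 pc4: +16 =748
r79=1001111 pc5: +32 =780
r80=1010000 pc2: +4 =784
r81=1010001 pc3: +8 =792
r82=1010010 pc3: +8 =800
r83=1010011 pc4: +16 =816
r84=1010100 pc3: +8 =824
r85=1010101 pc4: +16 =840
r86=1010110 pc4: +16 =856
r87=1010111 pc5: +32 =888
r88=1011000 pc3: +8 =896
r89=1011001 pc4: +16 =912
r90=1011010 pc4: +16 =928
r91=1011011 pc5: +32 =960
r92=1011100 pc4: +16 =976
r93=1011101 pc5: +32 =1008
r94=1011110 pc5: +32 =1040
r95=1011111 pc6: +64 =1104
r96=1100000 pc2: +4 =1108
r97=1100001 pc3: +8 =1116
r98=1100010 pc3: +8 =1124
r99=1100011 pc4: +16 =1140
r100=1100100 pc3: +8 =1148

Answer: 1148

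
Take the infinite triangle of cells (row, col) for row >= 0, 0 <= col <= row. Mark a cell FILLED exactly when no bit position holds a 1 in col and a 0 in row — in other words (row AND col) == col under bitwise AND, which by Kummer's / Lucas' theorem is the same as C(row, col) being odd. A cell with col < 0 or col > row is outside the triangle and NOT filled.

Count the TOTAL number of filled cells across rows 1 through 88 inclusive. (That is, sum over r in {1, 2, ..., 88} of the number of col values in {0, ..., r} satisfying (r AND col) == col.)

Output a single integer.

r1=1 pc1: +2 =2
r2=10 pc1: +2 =4
r3=11 pc2: +4 =8
r4=100 pc1: +2 =10
r5=101 pc2: +4 =14
r6=110 pc2: +4 =18
r7=111 pc3: +8 =26
r8=1000 pc1: +2 =28
r9=1001 pc2: +4 =32
r10=1010 pc2: +4 =36
r11=1011 pc3: +8 =44
r12=1100 pc2: +4 =48
r13=1101 pc3: +8 =56
r14=1110 pc3: +8 =64
r15=1111 pc4: +16 =80
r16=10000 pc1: +2 =82
r17=10001 pc2: +4 =86
r18=10010 pc2: +4 =90
r19=10011 pc3: +8 =98
r20=10100 pc2: +4 =102
r21=10101 pc3: +8 =110
r22=10110 pc3: +8 =118
r23=10111 pc4: +16 =134
r24=11000 pc2: +4 =138
r25=11001 pc3: +8 =146
r26=11010 pc3: +8 =154
r27=11011 pc4: +16 =170
r28=11100 pc3: +8 =178
r29=11101 pc4: +16 =194
r30=11110 pc4: +16 =210
r31=11111 pc5: +32 =242
r32=100000 pc1: +2 =244
r33=100001 pc2: +4 =248
r34=100010 pc2: +4 =252
r35=100011 pc3: +8 =260
r36=100100 pc2: +4 =264
r37=100101 pc3: +8 =272
r38=100110 pc3: +8 =280
r39=100111 pc4: +16 =296
r40=101000 pc2: +4 =300
r41=101001 pc3: +8 =308
r42=101010 pc3: +8 =316
r43=101011 pc4: +16 =332
r44=101100 pc3: +8 =340
r45=101101 pc4: +16 =356
r46=101110 pc4: +16 =372
r47=101111 pc5: +32 =404
r48=110000 pc2: +4 =408
r49=110001 pc3: +8 =416
r50=110010 pc3: +8 =424
r51=110011 pc4: +16 =440
r52=110100 pc3: +8 =448
r53=110101 pc4: +16 =464
r54=110110 pc4: +16 =480
r55=110111 pc5: +32 =512
r56=111000 pc3: +8 =520
r57=111001 pc4: +16 =536
r58=111010 pc4: +16 =552
r59=111011 pc5: +32 =584
r60=111100 pc4: +16 =600
r61=111101 pc5: +32 =632
r62=111110 pc5: +32 =664
r63=111111 pc6: +64 =728
r64=1000000 pc1: +2 =730
r65=1000001 pc2: +4 =734
r66=1000010 pc2: +4 =738
r67=1000011 pc3: +8 =746
r68=1000100 pc2: +4 =750
r69=1000101 pc3: +8 =758
r70=1000110 pc3: +8 =766
r71=1000111 pc4: +16 =782
r72=1001000 pc2: +4 =786
r73=1001001 pc3: +8 =794
r74=1001010 pc3: +8 =802
r75=1001011 pc4: +16 =818
r76=1001100 pc3: +8 =826
r77=1001101 pc4: +16 =842
r78=1001110 pc4: +16 =858
r79=1001111 pc5: +32 =890
r80=1010000 pc2: +4 =894
r81=1010001 pc3: +8 =902
r82=1010010 pc3: +8 =910
r83=1010011 pc4: +16 =926
r84=1010100 pc3: +8 =934
r85=1010101 pc4: +16 =950
r86=1010110 pc4: +16 =966
r87=1010111 pc5: +32 =998
r88=1011000 pc3: +8 =1006

Answer: 1006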